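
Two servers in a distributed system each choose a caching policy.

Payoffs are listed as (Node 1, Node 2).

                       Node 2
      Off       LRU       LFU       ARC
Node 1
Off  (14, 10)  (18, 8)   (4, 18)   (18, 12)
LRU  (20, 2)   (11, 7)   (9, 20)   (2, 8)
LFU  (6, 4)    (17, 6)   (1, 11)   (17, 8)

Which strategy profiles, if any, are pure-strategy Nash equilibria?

Check each profile: it is a Nash equilibrium iff no player can strictly gain by switching unilaterally.
(Off, Off): Node 1 can switch to LRU (14 → 20). Not NE.
(Off, LRU): Node 2 can switch to Off (8 → 10). Not NE.
(Off, LFU): Node 1 can switch to LRU (4 → 9). Not NE.
(Off, ARC): Node 2 can switch to LFU (12 → 18). Not NE.
(LRU, Off): Node 2 can switch to LRU (2 → 7). Not NE.
(LRU, LRU): Node 1 can switch to Off (11 → 18). Not NE.
(LRU, LFU): Node 1 gets 9, best alternative 4; Node 2 gets 20, best alternative 8. No profitable deviation — NE.
(The remaining 5 profiles each have a profitable deviation by the same check.)

The unique pure-strategy Nash equilibrium is (LRU, LFU).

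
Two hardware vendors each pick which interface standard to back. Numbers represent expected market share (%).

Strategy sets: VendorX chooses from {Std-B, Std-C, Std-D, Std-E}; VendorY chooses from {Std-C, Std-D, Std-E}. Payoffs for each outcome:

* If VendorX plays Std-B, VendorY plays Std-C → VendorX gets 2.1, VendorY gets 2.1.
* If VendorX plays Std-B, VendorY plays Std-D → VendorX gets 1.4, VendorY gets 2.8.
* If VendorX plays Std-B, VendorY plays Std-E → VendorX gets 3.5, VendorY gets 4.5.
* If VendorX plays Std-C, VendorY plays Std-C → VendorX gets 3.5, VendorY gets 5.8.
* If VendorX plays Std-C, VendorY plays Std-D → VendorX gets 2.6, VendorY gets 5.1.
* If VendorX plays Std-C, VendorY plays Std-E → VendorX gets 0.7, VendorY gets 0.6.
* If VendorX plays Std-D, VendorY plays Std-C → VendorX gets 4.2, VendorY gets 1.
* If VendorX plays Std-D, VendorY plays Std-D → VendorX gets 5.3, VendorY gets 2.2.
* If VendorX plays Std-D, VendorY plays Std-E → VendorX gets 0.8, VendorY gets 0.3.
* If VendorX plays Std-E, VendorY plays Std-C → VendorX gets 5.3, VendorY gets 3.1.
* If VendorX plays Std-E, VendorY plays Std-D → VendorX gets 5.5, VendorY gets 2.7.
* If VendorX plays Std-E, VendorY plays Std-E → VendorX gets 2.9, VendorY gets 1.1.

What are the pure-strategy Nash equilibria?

VendorX against Std-C: payoffs 2.1, 3.5, 4.2, 5.3 → best response Std-E.
VendorX against Std-D: payoffs 1.4, 2.6, 5.3, 5.5 → best response Std-E.
VendorX against Std-E: payoffs 3.5, 0.7, 0.8, 2.9 → best response Std-B.
VendorY against Std-B: payoffs 2.1, 2.8, 4.5 → best response Std-E.
VendorY against Std-C: payoffs 5.8, 5.1, 0.6 → best response Std-C.
VendorY against Std-D: payoffs 1, 2.2, 0.3 → best response Std-D.
VendorY against Std-E: payoffs 3.1, 2.7, 1.1 → best response Std-C.
Mutual best responses: (Std-B, Std-E); (Std-E, Std-C).

Pure-strategy Nash equilibria: (Std-B, Std-E), (Std-E, Std-C)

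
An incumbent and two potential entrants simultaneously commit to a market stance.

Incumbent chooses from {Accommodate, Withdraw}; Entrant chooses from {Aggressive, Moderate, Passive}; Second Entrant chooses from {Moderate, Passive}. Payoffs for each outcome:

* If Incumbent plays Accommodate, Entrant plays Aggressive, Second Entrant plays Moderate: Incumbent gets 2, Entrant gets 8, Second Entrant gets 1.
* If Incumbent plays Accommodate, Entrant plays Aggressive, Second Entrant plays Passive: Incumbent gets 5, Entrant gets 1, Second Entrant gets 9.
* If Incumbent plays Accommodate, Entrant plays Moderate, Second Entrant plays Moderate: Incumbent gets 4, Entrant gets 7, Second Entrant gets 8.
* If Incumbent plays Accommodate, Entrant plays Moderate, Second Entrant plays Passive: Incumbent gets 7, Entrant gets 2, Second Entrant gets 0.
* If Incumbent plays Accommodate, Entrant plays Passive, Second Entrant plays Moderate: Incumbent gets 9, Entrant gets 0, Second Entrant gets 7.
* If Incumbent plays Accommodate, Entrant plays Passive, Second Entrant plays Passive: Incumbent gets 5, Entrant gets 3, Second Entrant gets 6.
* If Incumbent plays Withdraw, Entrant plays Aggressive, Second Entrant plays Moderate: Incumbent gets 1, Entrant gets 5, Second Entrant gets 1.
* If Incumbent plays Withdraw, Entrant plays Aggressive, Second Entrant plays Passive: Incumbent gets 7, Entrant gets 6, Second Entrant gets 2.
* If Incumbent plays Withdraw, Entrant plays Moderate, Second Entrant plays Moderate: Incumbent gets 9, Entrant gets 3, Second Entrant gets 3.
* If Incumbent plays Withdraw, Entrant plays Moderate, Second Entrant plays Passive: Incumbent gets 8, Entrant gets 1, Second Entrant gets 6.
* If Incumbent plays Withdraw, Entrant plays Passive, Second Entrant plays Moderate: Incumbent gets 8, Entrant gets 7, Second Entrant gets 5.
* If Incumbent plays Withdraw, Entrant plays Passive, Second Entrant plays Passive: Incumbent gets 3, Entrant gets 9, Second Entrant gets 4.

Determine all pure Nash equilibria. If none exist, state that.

none

Incumbent against (Aggressive, Moderate): payoffs 2, 1 → best response Accommodate.
Incumbent against (Aggressive, Passive): payoffs 5, 7 → best response Withdraw.
Incumbent against (Moderate, Moderate): payoffs 4, 9 → best response Withdraw.
Incumbent against (Moderate, Passive): payoffs 7, 8 → best response Withdraw.
Incumbent against (Passive, Moderate): payoffs 9, 8 → best response Accommodate.
Incumbent against (Passive, Passive): payoffs 5, 3 → best response Accommodate.
Entrant against (Accommodate, Moderate): payoffs 8, 7, 0 → best response Aggressive.
Entrant against (Accommodate, Passive): payoffs 1, 2, 3 → best response Passive.
Entrant against (Withdraw, Moderate): payoffs 5, 3, 7 → best response Passive.
Entrant against (Withdraw, Passive): payoffs 6, 1, 9 → best response Passive.
Second Entrant against (Accommodate, Aggressive): payoffs 1, 9 → best response Passive.
Second Entrant against (Accommodate, Moderate): payoffs 8, 0 → best response Moderate.
Second Entrant against (Accommodate, Passive): payoffs 7, 6 → best response Moderate.
Second Entrant against (Withdraw, Aggressive): payoffs 1, 2 → best response Passive.
Second Entrant against (Withdraw, Moderate): payoffs 3, 6 → best response Passive.
Second Entrant against (Withdraw, Passive): payoffs 5, 4 → best response Moderate.
No profile is a mutual best response for all players.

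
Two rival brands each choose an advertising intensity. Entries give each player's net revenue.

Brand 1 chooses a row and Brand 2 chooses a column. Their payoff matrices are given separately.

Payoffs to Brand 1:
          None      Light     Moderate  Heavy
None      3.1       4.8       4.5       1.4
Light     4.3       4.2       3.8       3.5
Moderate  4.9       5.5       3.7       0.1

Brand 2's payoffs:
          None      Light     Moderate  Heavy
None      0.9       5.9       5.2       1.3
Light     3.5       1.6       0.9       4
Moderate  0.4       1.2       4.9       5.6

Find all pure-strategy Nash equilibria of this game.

Brand 1 against None: payoffs 3.1, 4.3, 4.9 → best response Moderate.
Brand 1 against Light: payoffs 4.8, 4.2, 5.5 → best response Moderate.
Brand 1 against Moderate: payoffs 4.5, 3.8, 3.7 → best response None.
Brand 1 against Heavy: payoffs 1.4, 3.5, 0.1 → best response Light.
Brand 2 against None: payoffs 0.9, 5.9, 5.2, 1.3 → best response Light.
Brand 2 against Light: payoffs 3.5, 1.6, 0.9, 4 → best response Heavy.
Brand 2 against Moderate: payoffs 0.4, 1.2, 4.9, 5.6 → best response Heavy.
Mutual best responses: (Light, Heavy).

(Light, Heavy)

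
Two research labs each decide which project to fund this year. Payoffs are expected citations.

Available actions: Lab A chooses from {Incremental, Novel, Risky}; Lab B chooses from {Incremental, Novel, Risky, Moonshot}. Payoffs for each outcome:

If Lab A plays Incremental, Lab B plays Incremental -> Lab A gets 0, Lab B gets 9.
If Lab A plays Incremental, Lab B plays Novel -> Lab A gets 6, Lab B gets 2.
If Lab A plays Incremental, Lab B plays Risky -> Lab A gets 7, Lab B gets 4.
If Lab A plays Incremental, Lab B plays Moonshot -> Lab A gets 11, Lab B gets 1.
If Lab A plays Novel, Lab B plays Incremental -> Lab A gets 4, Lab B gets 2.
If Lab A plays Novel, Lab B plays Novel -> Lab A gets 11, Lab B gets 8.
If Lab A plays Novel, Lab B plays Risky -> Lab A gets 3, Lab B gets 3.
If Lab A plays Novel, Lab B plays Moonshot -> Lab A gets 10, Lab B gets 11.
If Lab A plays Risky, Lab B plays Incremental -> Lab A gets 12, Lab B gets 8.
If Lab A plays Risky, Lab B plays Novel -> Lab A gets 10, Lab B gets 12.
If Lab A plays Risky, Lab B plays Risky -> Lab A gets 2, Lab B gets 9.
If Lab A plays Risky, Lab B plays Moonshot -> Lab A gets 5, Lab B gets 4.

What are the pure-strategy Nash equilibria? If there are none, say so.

(Incremental, Incremental): Lab A can switch to Novel (0 → 4). Not NE.
(Incremental, Novel): Lab A can switch to Novel (6 → 11). Not NE.
(Incremental, Risky): Lab B can switch to Incremental (4 → 9). Not NE.
(Incremental, Moonshot): Lab B can switch to Incremental (1 → 9). Not NE.
(Novel, Incremental): Lab A can switch to Risky (4 → 12). Not NE.
(Novel, Novel): Lab B can switch to Moonshot (8 → 11). Not NE.
(Novel, Risky): Lab A can switch to Incremental (3 → 7). Not NE.
(Novel, Moonshot): Lab A can switch to Incremental (10 → 11). Not NE.
(Risky, Incremental): Lab B can switch to Novel (8 → 12). Not NE.
(Risky, Novel): Lab A can switch to Novel (10 → 11). Not NE.
(The remaining 2 profiles each have a profitable deviation by the same check.)

This game has no pure Nash equilibrium.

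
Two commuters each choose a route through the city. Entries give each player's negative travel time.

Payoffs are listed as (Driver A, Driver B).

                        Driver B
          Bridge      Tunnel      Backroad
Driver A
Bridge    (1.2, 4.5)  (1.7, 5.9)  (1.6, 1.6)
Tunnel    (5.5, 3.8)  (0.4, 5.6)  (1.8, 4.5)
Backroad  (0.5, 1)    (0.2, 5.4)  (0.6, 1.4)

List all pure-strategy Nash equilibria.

For each strategy profile, look for a profitable unilateral deviation.
(Bridge, Bridge): Driver A can switch to Tunnel (1.2 → 5.5). Not NE.
(Bridge, Tunnel): Driver A gets 1.7, best alternative 0.4; Driver B gets 5.9, best alternative 4.5. No profitable deviation — NE.
(Bridge, Backroad): Driver A can switch to Tunnel (1.6 → 1.8). Not NE.
(Tunnel, Bridge): Driver B can switch to Tunnel (3.8 → 5.6). Not NE.
(Tunnel, Tunnel): Driver A can switch to Bridge (0.4 → 1.7). Not NE.
(Tunnel, Backroad): Driver B can switch to Tunnel (4.5 → 5.6). Not NE.
(Backroad, Bridge): Driver A can switch to Bridge (0.5 → 1.2). Not NE.
(Backroad, Tunnel): Driver A can switch to Bridge (0.2 → 1.7). Not NE.
(Backroad, Backroad): Driver A can switch to Bridge (0.6 → 1.6). Not NE.

Pure NE: (Bridge, Tunnel)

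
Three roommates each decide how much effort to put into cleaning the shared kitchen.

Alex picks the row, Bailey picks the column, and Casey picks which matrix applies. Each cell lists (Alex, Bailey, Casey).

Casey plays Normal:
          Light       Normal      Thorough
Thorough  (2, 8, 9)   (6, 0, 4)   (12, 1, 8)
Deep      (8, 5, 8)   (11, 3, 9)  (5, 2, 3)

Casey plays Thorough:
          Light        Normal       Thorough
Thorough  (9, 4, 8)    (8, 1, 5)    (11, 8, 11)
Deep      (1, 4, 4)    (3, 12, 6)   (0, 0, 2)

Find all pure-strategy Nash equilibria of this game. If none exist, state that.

(Thorough, Light, Normal): Alex can switch to Deep (2 → 8). Not NE.
(Thorough, Light, Thorough): Bailey can switch to Thorough (4 → 8). Not NE.
(Thorough, Normal, Normal): Alex can switch to Deep (6 → 11). Not NE.
(Thorough, Normal, Thorough): Bailey can switch to Light (1 → 4). Not NE.
(Thorough, Thorough, Normal): Bailey can switch to Light (1 → 8). Not NE.
(Thorough, Thorough, Thorough): Alex gets 11, best alternative 0; Bailey gets 8, best alternative 4; Casey gets 11, best alternative 8. No profitable deviation — NE.
(Deep, Light, Normal): Alex gets 8, best alternative 2; Bailey gets 5, best alternative 3; Casey gets 8, best alternative 4. No profitable deviation — NE.
(Deep, Light, Thorough): Alex can switch to Thorough (1 → 9). Not NE.
(The remaining 4 profiles each have a profitable deviation by the same check.)

Pure-strategy Nash equilibria: (Thorough, Thorough, Thorough); (Deep, Light, Normal)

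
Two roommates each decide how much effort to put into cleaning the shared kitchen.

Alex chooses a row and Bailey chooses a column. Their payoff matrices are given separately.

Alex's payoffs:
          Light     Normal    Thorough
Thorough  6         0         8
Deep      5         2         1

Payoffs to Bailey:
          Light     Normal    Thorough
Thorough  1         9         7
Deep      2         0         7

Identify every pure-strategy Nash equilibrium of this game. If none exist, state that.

Mark each player's best response to every combination of opponents' strategies; a profile where every player is best-responding is a pure Nash equilibrium.
Alex against Light: payoffs 6, 5 → best response Thorough.
Alex against Normal: payoffs 0, 2 → best response Deep.
Alex against Thorough: payoffs 8, 1 → best response Thorough.
Bailey against Thorough: payoffs 1, 9, 7 → best response Normal.
Bailey against Deep: payoffs 2, 0, 7 → best response Thorough.
No profile is a mutual best response for all players.

This game has no pure Nash equilibrium.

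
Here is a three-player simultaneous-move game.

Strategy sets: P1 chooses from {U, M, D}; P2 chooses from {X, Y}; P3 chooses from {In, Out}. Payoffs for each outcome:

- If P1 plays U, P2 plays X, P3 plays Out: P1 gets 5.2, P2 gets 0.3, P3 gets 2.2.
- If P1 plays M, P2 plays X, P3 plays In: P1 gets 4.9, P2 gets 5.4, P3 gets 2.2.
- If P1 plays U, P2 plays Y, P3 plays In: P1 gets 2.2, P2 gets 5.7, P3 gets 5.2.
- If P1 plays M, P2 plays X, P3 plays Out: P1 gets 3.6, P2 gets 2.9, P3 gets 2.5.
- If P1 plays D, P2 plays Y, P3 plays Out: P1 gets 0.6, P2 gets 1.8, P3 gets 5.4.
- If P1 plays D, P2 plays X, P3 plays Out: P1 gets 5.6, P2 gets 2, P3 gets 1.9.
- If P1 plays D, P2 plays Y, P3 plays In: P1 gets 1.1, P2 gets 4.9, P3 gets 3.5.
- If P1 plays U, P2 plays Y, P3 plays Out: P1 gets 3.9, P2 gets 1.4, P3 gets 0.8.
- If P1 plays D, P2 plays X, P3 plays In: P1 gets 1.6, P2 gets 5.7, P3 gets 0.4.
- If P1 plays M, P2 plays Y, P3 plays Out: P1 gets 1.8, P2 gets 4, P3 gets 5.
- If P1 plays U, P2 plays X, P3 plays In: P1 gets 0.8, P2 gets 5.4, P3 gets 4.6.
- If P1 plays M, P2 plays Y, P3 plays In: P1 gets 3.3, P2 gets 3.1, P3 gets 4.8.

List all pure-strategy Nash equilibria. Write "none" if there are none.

(D, X, Out)

(U, X, In): P1 can switch to M (0.8 → 4.9). Not NE.
(U, X, Out): P1 can switch to D (5.2 → 5.6). Not NE.
(U, Y, In): P1 can switch to M (2.2 → 3.3). Not NE.
(U, Y, Out): P3 can switch to In (0.8 → 5.2). Not NE.
(M, X, In): P3 can switch to Out (2.2 → 2.5). Not NE.
(M, X, Out): P1 can switch to U (3.6 → 5.2). Not NE.
(M, Y, In): P2 can switch to X (3.1 → 5.4). Not NE.
(M, Y, Out): P1 can switch to U (1.8 → 3.9). Not NE.
(D, X, Out): P1 gets 5.6, best alternative 5.2; P2 gets 2, best alternative 1.8; P3 gets 1.9, best alternative 0.4. No profitable deviation — NE.
(The remaining 3 profiles each have a profitable deviation by the same check.)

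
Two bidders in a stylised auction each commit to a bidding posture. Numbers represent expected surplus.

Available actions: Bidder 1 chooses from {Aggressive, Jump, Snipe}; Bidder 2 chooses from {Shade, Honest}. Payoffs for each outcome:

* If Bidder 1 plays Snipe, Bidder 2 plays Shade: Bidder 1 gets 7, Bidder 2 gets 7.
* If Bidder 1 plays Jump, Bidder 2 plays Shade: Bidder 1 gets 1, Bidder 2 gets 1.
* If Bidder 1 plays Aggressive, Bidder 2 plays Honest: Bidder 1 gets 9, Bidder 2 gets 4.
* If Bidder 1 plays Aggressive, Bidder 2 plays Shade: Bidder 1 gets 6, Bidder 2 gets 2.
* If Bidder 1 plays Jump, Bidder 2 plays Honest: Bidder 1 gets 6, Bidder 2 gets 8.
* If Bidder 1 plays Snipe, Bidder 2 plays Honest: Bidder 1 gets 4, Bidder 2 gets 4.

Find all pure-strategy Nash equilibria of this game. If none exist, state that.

(Aggressive, Honest), (Snipe, Shade)

Bidder 1 against Shade: payoffs 6, 1, 7 → best response Snipe.
Bidder 1 against Honest: payoffs 9, 6, 4 → best response Aggressive.
Bidder 2 against Aggressive: payoffs 2, 4 → best response Honest.
Bidder 2 against Jump: payoffs 1, 8 → best response Honest.
Bidder 2 against Snipe: payoffs 7, 4 → best response Shade.
Mutual best responses: (Aggressive, Honest); (Snipe, Shade).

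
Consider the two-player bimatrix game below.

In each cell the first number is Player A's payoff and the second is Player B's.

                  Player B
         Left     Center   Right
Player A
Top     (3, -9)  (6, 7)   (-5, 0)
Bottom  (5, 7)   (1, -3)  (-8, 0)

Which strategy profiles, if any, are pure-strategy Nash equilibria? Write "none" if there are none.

(Top, Center), (Bottom, Left)

Player A against Left: payoffs 3, 5 → best response Bottom.
Player A against Center: payoffs 6, 1 → best response Top.
Player A against Right: payoffs -5, -8 → best response Top.
Player B against Top: payoffs -9, 7, 0 → best response Center.
Player B against Bottom: payoffs 7, -3, 0 → best response Left.
Mutual best responses: (Top, Center); (Bottom, Left).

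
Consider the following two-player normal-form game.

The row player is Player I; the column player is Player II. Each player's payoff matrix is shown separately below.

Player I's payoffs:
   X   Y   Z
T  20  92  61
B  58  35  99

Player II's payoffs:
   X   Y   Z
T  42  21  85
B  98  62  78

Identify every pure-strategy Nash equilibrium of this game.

Pure NE: (B, X)

Player I against X: payoffs 20, 58 → best response B.
Player I against Y: payoffs 92, 35 → best response T.
Player I against Z: payoffs 61, 99 → best response B.
Player II against T: payoffs 42, 21, 85 → best response Z.
Player II against B: payoffs 98, 62, 78 → best response X.
Mutual best responses: (B, X).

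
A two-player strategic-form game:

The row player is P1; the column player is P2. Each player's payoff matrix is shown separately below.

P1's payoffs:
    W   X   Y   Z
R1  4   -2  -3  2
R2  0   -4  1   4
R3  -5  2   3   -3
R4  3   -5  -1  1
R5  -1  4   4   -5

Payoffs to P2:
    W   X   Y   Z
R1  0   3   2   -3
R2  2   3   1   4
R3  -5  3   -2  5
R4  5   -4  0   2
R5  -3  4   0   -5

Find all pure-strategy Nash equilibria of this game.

Pure-strategy Nash equilibria: (R2, Z) and (R5, X)

P1 against W: payoffs 4, 0, -5, 3, -1 → best response R1.
P1 against X: payoffs -2, -4, 2, -5, 4 → best response R5.
P1 against Y: payoffs -3, 1, 3, -1, 4 → best response R5.
P1 against Z: payoffs 2, 4, -3, 1, -5 → best response R2.
P2 against R1: payoffs 0, 3, 2, -3 → best response X.
P2 against R2: payoffs 2, 3, 1, 4 → best response Z.
P2 against R3: payoffs -5, 3, -2, 5 → best response Z.
P2 against R4: payoffs 5, -4, 0, 2 → best response W.
P2 against R5: payoffs -3, 4, 0, -5 → best response X.
Mutual best responses: (R2, Z); (R5, X).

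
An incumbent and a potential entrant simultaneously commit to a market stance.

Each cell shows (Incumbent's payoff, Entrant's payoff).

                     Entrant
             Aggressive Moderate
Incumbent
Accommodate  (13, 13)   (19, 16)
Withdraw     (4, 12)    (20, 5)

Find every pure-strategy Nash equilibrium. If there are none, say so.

For each strategy profile, look for a profitable unilateral deviation.
(Accommodate, Aggressive): Entrant can switch to Moderate (13 → 16). Not NE.
(Accommodate, Moderate): Incumbent can switch to Withdraw (19 → 20). Not NE.
(Withdraw, Aggressive): Incumbent can switch to Accommodate (4 → 13). Not NE.
(Withdraw, Moderate): Entrant can switch to Aggressive (5 → 12). Not NE.

There is no pure-strategy Nash equilibrium.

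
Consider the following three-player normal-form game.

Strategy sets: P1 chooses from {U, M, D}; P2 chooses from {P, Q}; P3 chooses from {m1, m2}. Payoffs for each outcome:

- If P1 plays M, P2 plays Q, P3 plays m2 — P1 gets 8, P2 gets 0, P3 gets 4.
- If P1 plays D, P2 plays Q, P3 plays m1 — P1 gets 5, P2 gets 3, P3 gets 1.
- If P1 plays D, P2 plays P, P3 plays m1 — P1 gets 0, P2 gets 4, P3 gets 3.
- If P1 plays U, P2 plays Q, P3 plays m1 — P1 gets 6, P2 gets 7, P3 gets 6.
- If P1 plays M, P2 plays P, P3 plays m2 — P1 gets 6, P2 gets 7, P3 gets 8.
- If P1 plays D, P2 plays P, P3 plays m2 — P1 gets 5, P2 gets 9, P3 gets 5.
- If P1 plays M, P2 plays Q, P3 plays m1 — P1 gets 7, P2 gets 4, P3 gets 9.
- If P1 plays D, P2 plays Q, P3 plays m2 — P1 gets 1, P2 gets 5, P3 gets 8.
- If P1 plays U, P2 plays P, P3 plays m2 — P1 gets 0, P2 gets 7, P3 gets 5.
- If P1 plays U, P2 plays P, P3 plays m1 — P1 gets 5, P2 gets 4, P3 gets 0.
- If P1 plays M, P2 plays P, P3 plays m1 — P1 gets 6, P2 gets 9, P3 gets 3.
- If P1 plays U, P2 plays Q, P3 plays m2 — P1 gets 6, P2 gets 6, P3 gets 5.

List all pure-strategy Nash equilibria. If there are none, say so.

For each player, find the best response to each opponent profile; mutual best responses are the pure NE.
P1 against (P, m1): payoffs 5, 6, 0 → best response M.
P1 against (P, m2): payoffs 0, 6, 5 → best response M.
P1 against (Q, m1): payoffs 6, 7, 5 → best response M.
P1 against (Q, m2): payoffs 6, 8, 1 → best response M.
P2 against (U, m1): payoffs 4, 7 → best response Q.
P2 against (U, m2): payoffs 7, 6 → best response P.
P2 against (M, m1): payoffs 9, 4 → best response P.
P2 against (M, m2): payoffs 7, 0 → best response P.
P2 against (D, m1): payoffs 4, 3 → best response P.
P2 against (D, m2): payoffs 9, 5 → best response P.
P3 against (U, P): payoffs 0, 5 → best response m2.
P3 against (U, Q): payoffs 6, 5 → best response m1.
P3 against (M, P): payoffs 3, 8 → best response m2.
P3 against (M, Q): payoffs 9, 4 → best response m1.
P3 against (D, P): payoffs 3, 5 → best response m2.
P3 against (D, Q): payoffs 1, 8 → best response m2.
Mutual best responses: (M, P, m2).

(M, P, m2)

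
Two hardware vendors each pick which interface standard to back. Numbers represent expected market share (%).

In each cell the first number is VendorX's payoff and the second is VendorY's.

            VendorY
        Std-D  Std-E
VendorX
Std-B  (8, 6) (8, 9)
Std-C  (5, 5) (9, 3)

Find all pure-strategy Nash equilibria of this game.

For each player, find the best response to each opponent profile; mutual best responses are the pure NE.
VendorX against Std-D: payoffs 8, 5 → best response Std-B.
VendorX against Std-E: payoffs 8, 9 → best response Std-C.
VendorY against Std-B: payoffs 6, 9 → best response Std-E.
VendorY against Std-C: payoffs 5, 3 → best response Std-D.
No profile is a mutual best response for all players.

No pure-strategy Nash equilibrium.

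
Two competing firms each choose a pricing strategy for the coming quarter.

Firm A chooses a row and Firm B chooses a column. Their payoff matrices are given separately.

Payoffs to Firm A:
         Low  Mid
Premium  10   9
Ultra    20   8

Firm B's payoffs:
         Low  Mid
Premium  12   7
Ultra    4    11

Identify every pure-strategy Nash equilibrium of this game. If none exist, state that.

There is no pure-strategy Nash equilibrium.

Mark each player's best response to every combination of opponents' strategies; a profile where every player is best-responding is a pure Nash equilibrium.
Firm A against Low: payoffs 10, 20 → best response Ultra.
Firm A against Mid: payoffs 9, 8 → best response Premium.
Firm B against Premium: payoffs 12, 7 → best response Low.
Firm B against Ultra: payoffs 4, 11 → best response Mid.
No profile is a mutual best response for all players.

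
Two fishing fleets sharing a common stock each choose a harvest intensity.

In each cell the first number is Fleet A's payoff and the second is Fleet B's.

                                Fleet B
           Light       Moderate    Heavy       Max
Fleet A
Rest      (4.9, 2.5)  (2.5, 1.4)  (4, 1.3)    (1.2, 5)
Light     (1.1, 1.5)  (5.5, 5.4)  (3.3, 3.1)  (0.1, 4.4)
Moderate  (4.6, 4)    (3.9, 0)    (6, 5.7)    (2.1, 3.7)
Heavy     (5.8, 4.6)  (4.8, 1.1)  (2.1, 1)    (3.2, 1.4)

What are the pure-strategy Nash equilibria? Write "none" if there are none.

(Rest, Light): Fleet A can switch to Heavy (4.9 → 5.8). Not NE.
(Rest, Moderate): Fleet A can switch to Light (2.5 → 5.5). Not NE.
(Rest, Heavy): Fleet A can switch to Moderate (4 → 6). Not NE.
(Rest, Max): Fleet A can switch to Moderate (1.2 → 2.1). Not NE.
(Light, Light): Fleet A can switch to Rest (1.1 → 4.9). Not NE.
(Light, Moderate): Fleet A gets 5.5, best alternative 4.8; Fleet B gets 5.4, best alternative 4.4. No profitable deviation — NE.
(Light, Heavy): Fleet A can switch to Rest (3.3 → 4). Not NE.
(Light, Max): Fleet A can switch to Rest (0.1 → 1.2). Not NE.
(Moderate, Light): Fleet A can switch to Rest (4.6 → 4.9). Not NE.
(Moderate, Heavy): Fleet A gets 6, best alternative 4; Fleet B gets 5.7, best alternative 4. No profitable deviation — NE.
(Heavy, Light): Fleet A gets 5.8, best alternative 4.9; Fleet B gets 4.6, best alternative 1.4. No profitable deviation — NE.
(The remaining 5 profiles each have a profitable deviation by the same check.)

(Light, Moderate), (Moderate, Heavy), (Heavy, Light)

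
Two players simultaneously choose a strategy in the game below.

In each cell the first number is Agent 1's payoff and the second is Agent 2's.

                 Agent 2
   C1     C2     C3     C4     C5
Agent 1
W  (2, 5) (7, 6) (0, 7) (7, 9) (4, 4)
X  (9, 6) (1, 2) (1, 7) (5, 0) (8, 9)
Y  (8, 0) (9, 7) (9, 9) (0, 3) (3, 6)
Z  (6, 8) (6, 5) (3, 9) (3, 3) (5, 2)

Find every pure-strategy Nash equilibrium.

Pure-strategy Nash equilibria: (W, C4) and (X, C5) and (Y, C3)

Agent 1 against C1: payoffs 2, 9, 8, 6 → best response X.
Agent 1 against C2: payoffs 7, 1, 9, 6 → best response Y.
Agent 1 against C3: payoffs 0, 1, 9, 3 → best response Y.
Agent 1 against C4: payoffs 7, 5, 0, 3 → best response W.
Agent 1 against C5: payoffs 4, 8, 3, 5 → best response X.
Agent 2 against W: payoffs 5, 6, 7, 9, 4 → best response C4.
Agent 2 against X: payoffs 6, 2, 7, 0, 9 → best response C5.
Agent 2 against Y: payoffs 0, 7, 9, 3, 6 → best response C3.
Agent 2 against Z: payoffs 8, 5, 9, 3, 2 → best response C3.
Mutual best responses: (W, C4); (X, C5); (Y, C3).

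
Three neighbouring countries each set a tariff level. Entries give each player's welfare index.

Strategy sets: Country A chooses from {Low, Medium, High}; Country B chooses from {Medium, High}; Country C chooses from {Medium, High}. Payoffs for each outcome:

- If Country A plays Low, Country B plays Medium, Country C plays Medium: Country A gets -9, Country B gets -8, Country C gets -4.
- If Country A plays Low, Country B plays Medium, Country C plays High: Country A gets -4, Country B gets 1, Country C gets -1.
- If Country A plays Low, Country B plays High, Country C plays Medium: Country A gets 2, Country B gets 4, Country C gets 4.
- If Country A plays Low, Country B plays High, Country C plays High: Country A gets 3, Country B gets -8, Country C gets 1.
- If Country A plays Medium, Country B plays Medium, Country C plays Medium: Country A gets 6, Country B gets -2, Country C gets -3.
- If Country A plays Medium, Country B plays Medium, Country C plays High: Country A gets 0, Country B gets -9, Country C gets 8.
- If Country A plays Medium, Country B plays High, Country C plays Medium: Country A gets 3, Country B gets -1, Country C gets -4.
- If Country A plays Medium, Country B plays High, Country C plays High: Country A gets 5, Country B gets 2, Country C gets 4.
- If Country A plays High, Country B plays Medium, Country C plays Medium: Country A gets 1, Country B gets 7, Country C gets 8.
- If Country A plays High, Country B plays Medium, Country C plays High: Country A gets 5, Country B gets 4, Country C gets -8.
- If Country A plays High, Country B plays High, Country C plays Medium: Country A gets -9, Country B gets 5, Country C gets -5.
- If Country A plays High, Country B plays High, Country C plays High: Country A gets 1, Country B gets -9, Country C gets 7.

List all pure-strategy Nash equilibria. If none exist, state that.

(Medium, High, High)

Country A against (Medium, Medium): payoffs -9, 6, 1 → best response Medium.
Country A against (Medium, High): payoffs -4, 0, 5 → best response High.
Country A against (High, Medium): payoffs 2, 3, -9 → best response Medium.
Country A against (High, High): payoffs 3, 5, 1 → best response Medium.
Country B against (Low, Medium): payoffs -8, 4 → best response High.
Country B against (Low, High): payoffs 1, -8 → best response Medium.
Country B against (Medium, Medium): payoffs -2, -1 → best response High.
Country B against (Medium, High): payoffs -9, 2 → best response High.
Country B against (High, Medium): payoffs 7, 5 → best response Medium.
Country B against (High, High): payoffs 4, -9 → best response Medium.
Country C against (Low, Medium): payoffs -4, -1 → best response High.
Country C against (Low, High): payoffs 4, 1 → best response Medium.
Country C against (Medium, Medium): payoffs -3, 8 → best response High.
Country C against (Medium, High): payoffs -4, 4 → best response High.
Country C against (High, Medium): payoffs 8, -8 → best response Medium.
Country C against (High, High): payoffs -5, 7 → best response High.
Mutual best responses: (Medium, High, High).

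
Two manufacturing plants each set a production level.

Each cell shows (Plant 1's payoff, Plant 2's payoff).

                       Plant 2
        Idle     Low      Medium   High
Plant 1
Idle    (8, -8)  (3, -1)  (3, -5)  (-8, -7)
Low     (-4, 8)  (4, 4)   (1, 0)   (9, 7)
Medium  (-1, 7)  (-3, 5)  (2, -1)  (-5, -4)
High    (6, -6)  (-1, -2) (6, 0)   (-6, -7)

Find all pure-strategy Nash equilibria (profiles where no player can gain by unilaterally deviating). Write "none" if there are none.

For each player, find the best response to each opponent profile; mutual best responses are the pure NE.
Plant 1 against Idle: payoffs 8, -4, -1, 6 → best response Idle.
Plant 1 against Low: payoffs 3, 4, -3, -1 → best response Low.
Plant 1 against Medium: payoffs 3, 1, 2, 6 → best response High.
Plant 1 against High: payoffs -8, 9, -5, -6 → best response Low.
Plant 2 against Idle: payoffs -8, -1, -5, -7 → best response Low.
Plant 2 against Low: payoffs 8, 4, 0, 7 → best response Idle.
Plant 2 against Medium: payoffs 7, 5, -1, -4 → best response Idle.
Plant 2 against High: payoffs -6, -2, 0, -7 → best response Medium.
Mutual best responses: (High, Medium).

The unique pure-strategy Nash equilibrium is (High, Medium).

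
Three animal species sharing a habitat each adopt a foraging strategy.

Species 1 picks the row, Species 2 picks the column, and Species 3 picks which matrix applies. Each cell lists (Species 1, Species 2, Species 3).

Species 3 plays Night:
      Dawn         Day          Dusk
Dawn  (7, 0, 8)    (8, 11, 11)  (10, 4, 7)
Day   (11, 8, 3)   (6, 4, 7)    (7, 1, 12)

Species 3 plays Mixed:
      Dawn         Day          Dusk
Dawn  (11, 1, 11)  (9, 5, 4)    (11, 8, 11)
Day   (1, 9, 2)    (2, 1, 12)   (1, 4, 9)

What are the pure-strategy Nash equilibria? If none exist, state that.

For each strategy profile, look for a profitable unilateral deviation.
(Dawn, Dawn, Night): Species 1 can switch to Day (7 → 11). Not NE.
(Dawn, Dawn, Mixed): Species 2 can switch to Day (1 → 5). Not NE.
(Dawn, Day, Night): Species 1 gets 8, best alternative 6; Species 2 gets 11, best alternative 4; Species 3 gets 11, best alternative 4. No profitable deviation — NE.
(Dawn, Day, Mixed): Species 2 can switch to Dusk (5 → 8). Not NE.
(Dawn, Dusk, Night): Species 2 can switch to Day (4 → 11). Not NE.
(Dawn, Dusk, Mixed): Species 1 gets 11, best alternative 1; Species 2 gets 8, best alternative 5; Species 3 gets 11, best alternative 7. No profitable deviation — NE.
(Day, Dawn, Night): Species 1 gets 11, best alternative 7; Species 2 gets 8, best alternative 4; Species 3 gets 3, best alternative 2. No profitable deviation — NE.
(Day, Dawn, Mixed): Species 1 can switch to Dawn (1 → 11). Not NE.
(Day, Day, Night): Species 1 can switch to Dawn (6 → 8). Not NE.
(Day, Day, Mixed): Species 1 can switch to Dawn (2 → 9). Not NE.
(Day, Dusk, Night): Species 1 can switch to Dawn (7 → 10). Not NE.
(Day, Dusk, Mixed): Species 1 can switch to Dawn (1 → 11). Not NE.

(Dawn, Day, Night); (Dawn, Dusk, Mixed); (Day, Dawn, Night)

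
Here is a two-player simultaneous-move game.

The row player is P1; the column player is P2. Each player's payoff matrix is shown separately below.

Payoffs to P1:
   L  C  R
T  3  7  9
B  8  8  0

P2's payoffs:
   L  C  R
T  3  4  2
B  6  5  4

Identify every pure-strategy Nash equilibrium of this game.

The unique pure-strategy Nash equilibrium is (B, L).

For each strategy profile, look for a profitable unilateral deviation.
(T, L): P1 can switch to B (3 → 8). Not NE.
(T, C): P1 can switch to B (7 → 8). Not NE.
(T, R): P2 can switch to L (2 → 3). Not NE.
(B, L): P1 gets 8, best alternative 3; P2 gets 6, best alternative 5. No profitable deviation — NE.
(B, C): P2 can switch to L (5 → 6). Not NE.
(B, R): P1 can switch to T (0 → 9). Not NE.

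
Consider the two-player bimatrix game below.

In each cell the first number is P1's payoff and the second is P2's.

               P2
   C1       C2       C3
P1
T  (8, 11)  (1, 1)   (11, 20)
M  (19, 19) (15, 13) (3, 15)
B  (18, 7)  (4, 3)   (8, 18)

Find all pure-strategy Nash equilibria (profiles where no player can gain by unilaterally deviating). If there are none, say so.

Mark each player's best response to every combination of opponents' strategies; a profile where every player is best-responding is a pure Nash equilibrium.
P1 against C1: payoffs 8, 19, 18 → best response M.
P1 against C2: payoffs 1, 15, 4 → best response M.
P1 against C3: payoffs 11, 3, 8 → best response T.
P2 against T: payoffs 11, 1, 20 → best response C3.
P2 against M: payoffs 19, 13, 15 → best response C1.
P2 against B: payoffs 7, 3, 18 → best response C3.
Mutual best responses: (T, C3); (M, C1).

The pure Nash equilibria are (T, C3) and (M, C1).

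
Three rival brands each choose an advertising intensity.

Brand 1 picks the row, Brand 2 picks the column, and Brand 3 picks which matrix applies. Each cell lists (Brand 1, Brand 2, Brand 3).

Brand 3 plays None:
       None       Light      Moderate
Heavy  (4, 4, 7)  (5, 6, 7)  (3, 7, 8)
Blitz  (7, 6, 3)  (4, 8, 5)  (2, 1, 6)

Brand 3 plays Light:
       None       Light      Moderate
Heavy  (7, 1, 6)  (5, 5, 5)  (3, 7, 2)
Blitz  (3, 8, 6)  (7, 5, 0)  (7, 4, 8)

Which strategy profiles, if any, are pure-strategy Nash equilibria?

Brand 1 against (None, None): payoffs 4, 7 → best response Blitz.
Brand 1 against (None, Light): payoffs 7, 3 → best response Heavy.
Brand 1 against (Light, None): payoffs 5, 4 → best response Heavy.
Brand 1 against (Light, Light): payoffs 5, 7 → best response Blitz.
Brand 1 against (Moderate, None): payoffs 3, 2 → best response Heavy.
Brand 1 against (Moderate, Light): payoffs 3, 7 → best response Blitz.
Brand 2 against (Heavy, None): payoffs 4, 6, 7 → best response Moderate.
Brand 2 against (Heavy, Light): payoffs 1, 5, 7 → best response Moderate.
Brand 2 against (Blitz, None): payoffs 6, 8, 1 → best response Light.
Brand 2 against (Blitz, Light): payoffs 8, 5, 4 → best response None.
Brand 3 against (Heavy, None): payoffs 7, 6 → best response None.
Brand 3 against (Heavy, Light): payoffs 7, 5 → best response None.
Brand 3 against (Heavy, Moderate): payoffs 8, 2 → best response None.
Brand 3 against (Blitz, None): payoffs 3, 6 → best response Light.
Brand 3 against (Blitz, Light): payoffs 5, 0 → best response None.
Brand 3 against (Blitz, Moderate): payoffs 6, 8 → best response Light.
Mutual best responses: (Heavy, Moderate, None).

(Heavy, Moderate, None)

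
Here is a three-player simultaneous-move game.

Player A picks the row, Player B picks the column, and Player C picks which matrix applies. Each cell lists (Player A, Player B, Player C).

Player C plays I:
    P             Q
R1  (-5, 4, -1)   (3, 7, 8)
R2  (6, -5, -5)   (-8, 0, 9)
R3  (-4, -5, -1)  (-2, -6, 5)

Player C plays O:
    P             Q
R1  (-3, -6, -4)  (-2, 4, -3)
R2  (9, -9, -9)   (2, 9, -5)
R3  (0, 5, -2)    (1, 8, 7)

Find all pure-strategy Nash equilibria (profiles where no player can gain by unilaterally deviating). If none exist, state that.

(R1, P, I): Player A can switch to R2 (-5 → 6). Not NE.
(R1, P, O): Player A can switch to R2 (-3 → 9). Not NE.
(R1, Q, I): Player A gets 3, best alternative -2; Player B gets 7, best alternative 4; Player C gets 8, best alternative -3. No profitable deviation — NE.
(R1, Q, O): Player A can switch to R2 (-2 → 2). Not NE.
(R2, P, I): Player B can switch to Q (-5 → 0). Not NE.
(R2, P, O): Player B can switch to Q (-9 → 9). Not NE.
(R2, Q, I): Player A can switch to R1 (-8 → 3). Not NE.
(R2, Q, O): Player C can switch to I (-5 → 9). Not NE.
(R3, P, I): Player A can switch to R2 (-4 → 6). Not NE.
(R3, P, O): Player A can switch to R2 (0 → 9). Not NE.
(R3, Q, I): Player A can switch to R1 (-2 → 3). Not NE.
(The remaining 1 profile has a profitable deviation by the same check.)

Pure NE: (R1, Q, I)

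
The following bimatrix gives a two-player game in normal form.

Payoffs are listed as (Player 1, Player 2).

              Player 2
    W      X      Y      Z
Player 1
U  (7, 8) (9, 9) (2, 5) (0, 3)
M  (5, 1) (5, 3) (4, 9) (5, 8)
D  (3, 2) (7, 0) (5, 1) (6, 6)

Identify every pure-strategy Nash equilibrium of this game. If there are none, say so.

The pure Nash equilibria are (U, X) and (D, Z).

Player 1 against W: payoffs 7, 5, 3 → best response U.
Player 1 against X: payoffs 9, 5, 7 → best response U.
Player 1 against Y: payoffs 2, 4, 5 → best response D.
Player 1 against Z: payoffs 0, 5, 6 → best response D.
Player 2 against U: payoffs 8, 9, 5, 3 → best response X.
Player 2 against M: payoffs 1, 3, 9, 8 → best response Y.
Player 2 against D: payoffs 2, 0, 1, 6 → best response Z.
Mutual best responses: (U, X); (D, Z).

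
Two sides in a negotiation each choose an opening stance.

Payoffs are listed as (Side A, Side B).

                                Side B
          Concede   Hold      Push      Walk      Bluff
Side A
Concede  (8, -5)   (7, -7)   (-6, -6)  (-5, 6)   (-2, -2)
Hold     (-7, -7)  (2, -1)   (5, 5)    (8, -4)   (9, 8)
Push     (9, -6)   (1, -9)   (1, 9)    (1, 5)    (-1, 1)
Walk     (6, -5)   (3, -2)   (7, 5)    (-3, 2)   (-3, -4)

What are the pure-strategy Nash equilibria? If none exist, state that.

(Hold, Bluff); (Walk, Push)

Side A against Concede: payoffs 8, -7, 9, 6 → best response Push.
Side A against Hold: payoffs 7, 2, 1, 3 → best response Concede.
Side A against Push: payoffs -6, 5, 1, 7 → best response Walk.
Side A against Walk: payoffs -5, 8, 1, -3 → best response Hold.
Side A against Bluff: payoffs -2, 9, -1, -3 → best response Hold.
Side B against Concede: payoffs -5, -7, -6, 6, -2 → best response Walk.
Side B against Hold: payoffs -7, -1, 5, -4, 8 → best response Bluff.
Side B against Push: payoffs -6, -9, 9, 5, 1 → best response Push.
Side B against Walk: payoffs -5, -2, 5, 2, -4 → best response Push.
Mutual best responses: (Hold, Bluff); (Walk, Push).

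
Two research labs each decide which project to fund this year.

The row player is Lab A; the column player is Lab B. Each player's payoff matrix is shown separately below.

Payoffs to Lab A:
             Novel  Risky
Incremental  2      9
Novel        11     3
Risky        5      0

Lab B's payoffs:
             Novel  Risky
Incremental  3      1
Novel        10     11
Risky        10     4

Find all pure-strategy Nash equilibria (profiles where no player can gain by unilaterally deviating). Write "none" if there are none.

Lab A against Novel: payoffs 2, 11, 5 → best response Novel.
Lab A against Risky: payoffs 9, 3, 0 → best response Incremental.
Lab B against Incremental: payoffs 3, 1 → best response Novel.
Lab B against Novel: payoffs 10, 11 → best response Risky.
Lab B against Risky: payoffs 10, 4 → best response Novel.
No profile is a mutual best response for all players.

none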